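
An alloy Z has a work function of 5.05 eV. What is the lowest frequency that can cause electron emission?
1.2211e+15 Hz

The threshold frequency is when the photon energy equals the work function:
hf₀ = φ

Solving for f₀:
f₀ = φ/h = (5.05 eV × 1.602×10⁻¹⁹ J/eV) / (6.626×10⁻³⁴ J·s)
f₀ = 1.2211e+15 Hz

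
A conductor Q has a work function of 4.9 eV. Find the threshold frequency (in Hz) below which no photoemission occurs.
1.1848e+15 Hz

The threshold frequency is when the photon energy equals the work function:
hf₀ = φ

Solving for f₀:
f₀ = φ/h = (4.9 eV × 1.602×10⁻¹⁹ J/eV) / (6.626×10⁻³⁴ J·s)
f₀ = 1.1848e+15 Hz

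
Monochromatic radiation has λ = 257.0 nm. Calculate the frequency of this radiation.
1.1665e+15 Hz

Using the wave equation: c = fλ

Solving for frequency:
f = c/λ = (3×10⁸ m/s) / (257.0×10⁻⁹ m)
f = 1.1665e+15 Hz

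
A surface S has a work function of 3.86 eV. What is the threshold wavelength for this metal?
321.20 nm

The threshold wavelength is when the photon energy equals the work function:
hc/λ₀ = φ

Solving for λ₀:
λ₀ = hc/φ = (6.626×10⁻³⁴ J·s)(3×10⁸ m/s) / (3.86 eV × 1.602×10⁻¹⁹ J/eV)
λ₀ = 321.20 nm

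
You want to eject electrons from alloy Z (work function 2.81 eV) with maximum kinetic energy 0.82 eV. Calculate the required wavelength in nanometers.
341.55 nm

From Einstein's equation: KE_max = hc/λ - φ

Rearranging for λ:
hc/λ = KE_max + φ
λ = hc/(KE_max + φ)

Required photon energy:
E_photon = KE_max + φ = 0.82 + 2.81 = 3.63 eV

Required wavelength:
λ = hc/E_photon = (6.626×10⁻³⁴)(3×10⁸) / (3.63 × 1.602×10⁻¹⁹)
λ = 341.55 nm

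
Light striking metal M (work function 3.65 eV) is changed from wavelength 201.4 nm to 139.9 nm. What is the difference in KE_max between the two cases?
2.7062 eV

Using Einstein's equation: KE_max = hc/λ - φ

For λ₁ = 201.4 nm:
KE₁ = hc/λ₁ - φ = 6.1561 - 3.65 = 2.5061 eV

For λ₂ = 139.9 nm:
KE₂ = hc/λ₂ - φ = 8.8623 - 3.65 = 5.2123 eV

Change in KE:
ΔKE = KE₂ - KE₁ = 5.2123 - 2.5061 = 2.7062 eV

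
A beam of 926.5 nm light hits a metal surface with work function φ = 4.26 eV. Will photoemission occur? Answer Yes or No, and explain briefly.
No

For photoemission, the photon energy must exceed the work function.

Photon energy: E = hc/λ = 1.3382 eV
Work function: φ = 4.26 eV

Since E_photon (1.3382 eV) < φ (4.26 eV), photoemission will NOT occur.
The threshold wavelength is λ₀ = hc/φ = 291.0 nm.
Since 926.5 nm > 291.0 nm, the photons lack sufficient energy.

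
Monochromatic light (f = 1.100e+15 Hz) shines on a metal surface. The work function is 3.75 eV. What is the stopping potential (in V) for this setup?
0.7992 V

The stopping potential V_s satisfies: eV_s = KE_max

First, find KE_max using Einstein's equation:
E_photon = hf = (6.626×10⁻³⁴ J·s)(1.100e+15 Hz) = 4.5492 eV
KE_max = E_photon - φ = 4.5492 - 3.75 = 0.7992 eV

Since eV_s = KE_max:
V_s = KE_max/e = 0.7992 V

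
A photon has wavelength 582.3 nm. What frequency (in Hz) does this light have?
5.1484e+14 Hz

Using the wave equation: c = fλ

Solving for frequency:
f = c/λ = (3×10⁸ m/s) / (582.3×10⁻⁹ m)
f = 5.1484e+14 Hz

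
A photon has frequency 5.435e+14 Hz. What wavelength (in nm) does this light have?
551.60 nm

Using the wave equation: c = fλ

Solving for wavelength:
λ = c/f = (3×10⁸ m/s) / (5.435e+14 Hz)
λ = 551.60 nm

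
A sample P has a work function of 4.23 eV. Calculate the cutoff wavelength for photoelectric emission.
293.11 nm

The threshold wavelength is when the photon energy equals the work function:
hc/λ₀ = φ

Solving for λ₀:
λ₀ = hc/φ = (6.626×10⁻³⁴ J·s)(3×10⁸ m/s) / (4.23 eV × 1.602×10⁻¹⁹ J/eV)
λ₀ = 293.11 nm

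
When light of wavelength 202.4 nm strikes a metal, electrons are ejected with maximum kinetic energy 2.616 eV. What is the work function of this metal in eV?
3.51 eV

From Einstein's photoelectric equation: KE_max = hf - φ = hc/λ - φ

Rearranging for φ:
φ = hc/λ - KE_max

Calculate photon energy:
E_photon = hc/λ = 6.1257 eV

Therefore:
φ = 6.1257 - 2.616 = 3.51 eV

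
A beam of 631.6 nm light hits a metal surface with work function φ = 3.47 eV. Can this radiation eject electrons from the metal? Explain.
No

For photoemission, the photon energy must exceed the work function.

Photon energy: E = hc/λ = 1.9630 eV
Work function: φ = 3.47 eV

Since E_photon (1.9630 eV) < φ (3.47 eV), photoemission will NOT occur.
The threshold wavelength is λ₀ = hc/φ = 357.3 nm.
Since 631.6 nm > 357.3 nm, the photons lack sufficient energy.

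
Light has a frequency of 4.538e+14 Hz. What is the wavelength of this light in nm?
660.63 nm

Using the wave equation: c = fλ

Solving for wavelength:
λ = c/f = (3×10⁸ m/s) / (4.538e+14 Hz)
λ = 660.63 nm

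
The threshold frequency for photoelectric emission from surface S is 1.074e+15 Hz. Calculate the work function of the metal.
4.44 eV

At the threshold frequency, photon energy equals work function:
φ = hf₀

Calculating:
φ = (6.626×10⁻³⁴ J·s)(1.074e+15 Hz)
φ = 4.44 eV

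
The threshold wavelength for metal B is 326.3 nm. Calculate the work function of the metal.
3.80 eV

At the threshold wavelength, photon energy equals work function:
φ = hc/λ₀

Calculating:
φ = (6.626×10⁻³⁴ J·s)(3×10⁸ m/s) / (326.3×10⁻⁹ m)
φ = 3.80 eV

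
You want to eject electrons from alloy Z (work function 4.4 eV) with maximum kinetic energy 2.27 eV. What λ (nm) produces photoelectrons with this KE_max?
185.88 nm

From Einstein's equation: KE_max = hc/λ - φ

Rearranging for λ:
hc/λ = KE_max + φ
λ = hc/(KE_max + φ)

Required photon energy:
E_photon = KE_max + φ = 2.27 + 4.4 = 6.67 eV

Required wavelength:
λ = hc/E_photon = (6.626×10⁻³⁴)(3×10⁸) / (6.67 × 1.602×10⁻¹⁹)
λ = 185.88 nm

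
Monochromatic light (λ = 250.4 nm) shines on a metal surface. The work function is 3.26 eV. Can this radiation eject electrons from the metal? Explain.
Yes

For photoemission, the photon energy must exceed the work function.

Photon energy: E = hc/λ = 4.9514 eV
Work function: φ = 3.26 eV

Since E_photon (4.9514 eV) > φ (3.26 eV), photoemission WILL occur.
The threshold wavelength is λ₀ = hc/φ = 380.3 nm.
Since 250.4 nm < 380.3 nm, the light has sufficient energy.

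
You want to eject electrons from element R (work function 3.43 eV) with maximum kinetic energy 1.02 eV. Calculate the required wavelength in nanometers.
278.62 nm

From Einstein's equation: KE_max = hc/λ - φ

Rearranging for λ:
hc/λ = KE_max + φ
λ = hc/(KE_max + φ)

Required photon energy:
E_photon = KE_max + φ = 1.02 + 3.43 = 4.45 eV

Required wavelength:
λ = hc/E_photon = (6.626×10⁻³⁴)(3×10⁸) / (4.45 × 1.602×10⁻¹⁹)
λ = 278.62 nm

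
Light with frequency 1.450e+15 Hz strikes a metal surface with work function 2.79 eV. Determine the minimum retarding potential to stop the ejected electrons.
3.2067 V

The stopping potential V_s satisfies: eV_s = KE_max

First, find KE_max using Einstein's equation:
E_photon = hf = (6.626×10⁻³⁴ J·s)(1.450e+15 Hz) = 5.9967 eV
KE_max = E_photon - φ = 5.9967 - 2.79 = 3.2067 eV

Since eV_s = KE_max:
V_s = KE_max/e = 3.2067 V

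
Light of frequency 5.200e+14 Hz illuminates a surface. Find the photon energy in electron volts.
2.1505 eV

Using E = hf:

E = hf = (6.626×10⁻³⁴ J·s)(5.200e+14 Hz)
E = 2.1505 eV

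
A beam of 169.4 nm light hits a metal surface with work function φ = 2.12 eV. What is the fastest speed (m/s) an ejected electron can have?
1.3523e+06 m/s

First, find the maximum kinetic energy:
E_photon = hc/λ = 7.3190 eV
KE_max = E_photon - φ = 7.3190 - 2.12 = 5.1990 eV

Convert to Joules: KE_max = 5.1990 × 1.602×10⁻¹⁹ J = 8.3297e-19 J

Then use KE = ½mv² to find velocity:
v = √(2·KE/m) = √(2 × 8.3297e-19 J / 9.109e-31 kg)
v = 1.3523e+06 m/s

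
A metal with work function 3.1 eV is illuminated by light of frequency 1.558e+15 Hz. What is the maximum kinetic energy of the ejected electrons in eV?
3.3434 eV

Using Einstein's photoelectric equation: KE_max = hf - φ

First, calculate the photon energy:
E_photon = hf = (6.626×10⁻³⁴ J·s)(1.558e+15 Hz)
E_photon = 6.4434 eV

Then, the maximum kinetic energy:
KE_max = E_photon - φ = 6.4434 eV - 3.1 eV = 3.3434 eV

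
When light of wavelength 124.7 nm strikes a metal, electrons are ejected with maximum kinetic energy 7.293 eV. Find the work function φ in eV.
2.65 eV

From Einstein's photoelectric equation: KE_max = hf - φ = hc/λ - φ

Rearranging for φ:
φ = hc/λ - KE_max

Calculate photon energy:
E_photon = hc/λ = 9.9426 eV

Therefore:
φ = 9.9426 - 7.293 = 2.65 eV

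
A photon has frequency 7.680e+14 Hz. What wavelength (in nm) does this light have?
390.35 nm

Using the wave equation: c = fλ

Solving for wavelength:
λ = c/f = (3×10⁸ m/s) / (7.680e+14 Hz)
λ = 390.35 nm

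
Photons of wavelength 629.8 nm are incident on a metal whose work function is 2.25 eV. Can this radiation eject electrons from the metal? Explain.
No

For photoemission, the photon energy must exceed the work function.

Photon energy: E = hc/λ = 1.9686 eV
Work function: φ = 2.25 eV

Since E_photon (1.9686 eV) < φ (2.25 eV), photoemission will NOT occur.
The threshold wavelength is λ₀ = hc/φ = 551.0 nm.
Since 629.8 nm > 551.0 nm, the photons lack sufficient energy.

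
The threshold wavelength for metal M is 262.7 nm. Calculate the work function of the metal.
4.72 eV

At the threshold wavelength, photon energy equals work function:
φ = hc/λ₀

Calculating:
φ = (6.626×10⁻³⁴ J·s)(3×10⁸ m/s) / (262.7×10⁻⁹ m)
φ = 4.72 eV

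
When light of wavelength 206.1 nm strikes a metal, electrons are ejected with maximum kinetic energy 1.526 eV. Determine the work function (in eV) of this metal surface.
4.49 eV

From Einstein's photoelectric equation: KE_max = hf - φ = hc/λ - φ

Rearranging for φ:
φ = hc/λ - KE_max

Calculate photon energy:
E_photon = hc/λ = 6.0157 eV

Therefore:
φ = 6.0157 - 1.526 = 4.49 eV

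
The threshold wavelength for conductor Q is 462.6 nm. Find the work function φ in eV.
2.68 eV

At the threshold wavelength, photon energy equals work function:
φ = hc/λ₀

Calculating:
φ = (6.626×10⁻³⁴ J·s)(3×10⁸ m/s) / (462.6×10⁻⁹ m)
φ = 2.68 eV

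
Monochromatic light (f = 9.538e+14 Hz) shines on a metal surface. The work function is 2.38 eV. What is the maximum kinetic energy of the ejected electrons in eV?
1.5646 eV

Using Einstein's photoelectric equation: KE_max = hf - φ

First, calculate the photon energy:
E_photon = hf = (6.626×10⁻³⁴ J·s)(9.538e+14 Hz)
E_photon = 3.9446 eV

Then, the maximum kinetic energy:
KE_max = E_photon - φ = 3.9446 eV - 2.38 eV = 1.5646 eV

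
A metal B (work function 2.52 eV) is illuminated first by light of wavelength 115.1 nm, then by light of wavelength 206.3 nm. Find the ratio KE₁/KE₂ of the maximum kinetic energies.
2.3645

Using Einstein's equation: KE_max = hc/λ - φ

For λ₁ = 115.1 nm:
E₁ = hc/λ₁ = 10.7719 eV
KE₁ = E₁ - φ = 10.7719 - 2.52 = 8.2519 eV

For λ₂ = 206.3 nm:
E₂ = hc/λ₂ = 6.0099 eV
KE₂ = E₂ - φ = 6.0099 - 2.52 = 3.4899 eV

Ratio: KE₁/KE₂ = 8.2519/3.4899 = 2.3645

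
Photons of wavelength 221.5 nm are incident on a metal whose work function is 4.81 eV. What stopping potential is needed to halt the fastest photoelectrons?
0.7875 V

The stopping potential V_s satisfies: eV_s = KE_max

First, find KE_max using Einstein's equation:
E_photon = hc/λ = 5.5975 eV
KE_max = E_photon - φ = 5.5975 - 4.81 = 0.7875 eV

Since eV_s = KE_max:
V_s = KE_max/e = 0.7875 V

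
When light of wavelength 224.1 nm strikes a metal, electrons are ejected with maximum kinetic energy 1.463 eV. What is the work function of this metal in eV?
4.07 eV

From Einstein's photoelectric equation: KE_max = hf - φ = hc/λ - φ

Rearranging for φ:
φ = hc/λ - KE_max

Calculate photon energy:
E_photon = hc/λ = 5.5325 eV

Therefore:
φ = 5.5325 - 1.463 = 4.07 eV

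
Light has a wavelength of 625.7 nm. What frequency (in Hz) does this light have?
4.7913e+14 Hz

Using the wave equation: c = fλ

Solving for frequency:
f = c/λ = (3×10⁸ m/s) / (625.7×10⁻⁹ m)
f = 4.7913e+14 Hz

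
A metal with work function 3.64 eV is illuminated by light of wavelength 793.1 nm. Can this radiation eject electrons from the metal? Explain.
No

For photoemission, the photon energy must exceed the work function.

Photon energy: E = hc/λ = 1.5633 eV
Work function: φ = 3.64 eV

Since E_photon (1.5633 eV) < φ (3.64 eV), photoemission will NOT occur.
The threshold wavelength is λ₀ = hc/φ = 340.6 nm.
Since 793.1 nm > 340.6 nm, the photons lack sufficient energy.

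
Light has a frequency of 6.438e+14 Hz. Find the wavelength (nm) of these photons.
465.66 nm

Using the wave equation: c = fλ

Solving for wavelength:
λ = c/f = (3×10⁸ m/s) / (6.438e+14 Hz)
λ = 465.66 nm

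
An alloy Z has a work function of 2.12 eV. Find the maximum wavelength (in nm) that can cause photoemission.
584.83 nm

The threshold wavelength is when the photon energy equals the work function:
hc/λ₀ = φ

Solving for λ₀:
λ₀ = hc/φ = (6.626×10⁻³⁴ J·s)(3×10⁸ m/s) / (2.12 eV × 1.602×10⁻¹⁹ J/eV)
λ₀ = 584.83 nm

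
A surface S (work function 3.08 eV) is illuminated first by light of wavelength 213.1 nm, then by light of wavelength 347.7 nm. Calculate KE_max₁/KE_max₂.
5.6359

Using Einstein's equation: KE_max = hc/λ - φ

For λ₁ = 213.1 nm:
E₁ = hc/λ₁ = 5.8181 eV
KE₁ = E₁ - φ = 5.8181 - 3.08 = 2.7381 eV

For λ₂ = 347.7 nm:
E₂ = hc/λ₂ = 3.5658 eV
KE₂ = E₂ - φ = 3.5658 - 3.08 = 0.4858 eV

Ratio: KE₁/KE₂ = 2.7381/0.4858 = 5.6359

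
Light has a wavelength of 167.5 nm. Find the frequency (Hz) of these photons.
1.7898e+15 Hz

Using the wave equation: c = fλ

Solving for frequency:
f = c/λ = (3×10⁸ m/s) / (167.5×10⁻⁹ m)
f = 1.7898e+15 Hz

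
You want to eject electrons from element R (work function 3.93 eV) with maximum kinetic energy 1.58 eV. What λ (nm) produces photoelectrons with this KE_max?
225.02 nm

From Einstein's equation: KE_max = hc/λ - φ

Rearranging for λ:
hc/λ = KE_max + φ
λ = hc/(KE_max + φ)

Required photon energy:
E_photon = KE_max + φ = 1.58 + 3.93 = 5.51 eV

Required wavelength:
λ = hc/E_photon = (6.626×10⁻³⁴)(3×10⁸) / (5.51 × 1.602×10⁻¹⁹)
λ = 225.02 nm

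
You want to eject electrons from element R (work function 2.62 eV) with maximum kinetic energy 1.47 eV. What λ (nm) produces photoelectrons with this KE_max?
303.14 nm

From Einstein's equation: KE_max = hc/λ - φ

Rearranging for λ:
hc/λ = KE_max + φ
λ = hc/(KE_max + φ)

Required photon energy:
E_photon = KE_max + φ = 1.47 + 2.62 = 4.09 eV

Required wavelength:
λ = hc/E_photon = (6.626×10⁻³⁴)(3×10⁸) / (4.09 × 1.602×10⁻¹⁹)
λ = 303.14 nm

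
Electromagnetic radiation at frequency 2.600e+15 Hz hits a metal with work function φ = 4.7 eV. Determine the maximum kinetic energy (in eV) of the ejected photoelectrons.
6.0527 eV

Using Einstein's photoelectric equation: KE_max = hf - φ

First, calculate the photon energy:
E_photon = hf = (6.626×10⁻³⁴ J·s)(2.600e+15 Hz)
E_photon = 10.7527 eV

Then, the maximum kinetic energy:
KE_max = E_photon - φ = 10.7527 eV - 4.7 eV = 6.0527 eV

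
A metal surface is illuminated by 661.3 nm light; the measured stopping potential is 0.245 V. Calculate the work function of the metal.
1.63 eV

The stopping potential gives the maximum kinetic energy: KE_max = eV_s = 0.245 eV

From Einstein's photoelectric equation: KE_max = hc/λ - φ
Rearranging: φ = hc/λ - KE_max

Calculate photon energy:
E_photon = hc/λ = (6.626×10⁻³⁴ J·s)(3×10⁸ m/s) / (661.3×10⁻⁹ m) = 1.8749 eV

Therefore:
φ = 1.8749 - 0.245 = 1.63 eV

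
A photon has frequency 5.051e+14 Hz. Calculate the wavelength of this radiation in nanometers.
593.53 nm

Using the wave equation: c = fλ

Solving for wavelength:
λ = c/f = (3×10⁸ m/s) / (5.051e+14 Hz)
λ = 593.53 nm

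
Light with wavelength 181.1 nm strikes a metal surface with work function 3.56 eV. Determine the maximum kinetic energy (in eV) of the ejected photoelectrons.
3.2862 eV

Using Einstein's photoelectric equation: KE_max = hf - φ = hc/λ - φ

First, calculate the photon energy:
E_photon = hc/λ = (6.626×10⁻³⁴ J·s)(3×10⁸ m/s) / (181.1×10⁻⁹ m)
E_photon = 6.8462 eV

Then, the maximum kinetic energy:
KE_max = E_photon - φ = 6.8462 eV - 3.56 eV = 3.2862 eV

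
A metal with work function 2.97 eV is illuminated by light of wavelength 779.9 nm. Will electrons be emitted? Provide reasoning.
No

For photoemission, the photon energy must exceed the work function.

Photon energy: E = hc/λ = 1.5897 eV
Work function: φ = 2.97 eV

Since E_photon (1.5897 eV) < φ (2.97 eV), photoemission will NOT occur.
The threshold wavelength is λ₀ = hc/φ = 417.5 nm.
Since 779.9 nm > 417.5 nm, the photons lack sufficient energy.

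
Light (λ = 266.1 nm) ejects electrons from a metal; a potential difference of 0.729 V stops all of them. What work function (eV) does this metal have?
3.93 eV

The stopping potential gives the maximum kinetic energy: KE_max = eV_s = 0.729 eV

From Einstein's photoelectric equation: KE_max = hc/λ - φ
Rearranging: φ = hc/λ - KE_max

Calculate photon energy:
E_photon = hc/λ = (6.626×10⁻³⁴ J·s)(3×10⁸ m/s) / (266.1×10⁻⁹ m) = 4.6593 eV

Therefore:
φ = 4.6593 - 0.729 = 3.93 eV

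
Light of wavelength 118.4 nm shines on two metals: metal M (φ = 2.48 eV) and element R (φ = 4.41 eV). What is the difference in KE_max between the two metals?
1.9300 eV

Using KE_max = hc/λ - φ for each metal:

Photon energy: E = hc/λ = 10.4716 eV

For metal M (φ₁ = 2.48 eV):
KE₁ = E - φ₁ = 10.4716 - 2.48 = 7.9916 eV

For element R (φ₂ = 4.41 eV):
KE₂ = E - φ₂ = 10.4716 - 4.41 = 6.0616 eV

Difference:
ΔKE = KE₁ - KE₂ = 7.9916 - 6.0616 = 1.9300 eV

Note: The difference equals the difference in work functions: 4.41 - 2.48 = 1.93 eV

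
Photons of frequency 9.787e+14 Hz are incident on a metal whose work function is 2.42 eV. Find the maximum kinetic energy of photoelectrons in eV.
1.6276 eV

Using Einstein's photoelectric equation: KE_max = hf - φ

First, calculate the photon energy:
E_photon = hf = (6.626×10⁻³⁴ J·s)(9.787e+14 Hz)
E_photon = 4.0476 eV

Then, the maximum kinetic energy:
KE_max = E_photon - φ = 4.0476 eV - 2.42 eV = 1.6276 eV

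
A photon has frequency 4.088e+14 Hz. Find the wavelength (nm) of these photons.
733.35 nm

Using the wave equation: c = fλ

Solving for wavelength:
λ = c/f = (3×10⁸ m/s) / (4.088e+14 Hz)
λ = 733.35 nm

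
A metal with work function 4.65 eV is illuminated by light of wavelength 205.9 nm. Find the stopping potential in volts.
1.3716 V

The stopping potential V_s satisfies: eV_s = KE_max

First, find KE_max using Einstein's equation:
E_photon = hc/λ = 6.0216 eV
KE_max = E_photon - φ = 6.0216 - 4.65 = 1.3716 eV

Since eV_s = KE_max:
V_s = KE_max/e = 1.3716 V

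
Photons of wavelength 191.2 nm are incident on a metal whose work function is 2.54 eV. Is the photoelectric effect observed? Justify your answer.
Yes

For photoemission, the photon energy must exceed the work function.

Photon energy: E = hc/λ = 6.4845 eV
Work function: φ = 2.54 eV

Since E_photon (6.4845 eV) > φ (2.54 eV), photoemission WILL occur.
The threshold wavelength is λ₀ = hc/φ = 488.1 nm.
Since 191.2 nm < 488.1 nm, the light has sufficient energy.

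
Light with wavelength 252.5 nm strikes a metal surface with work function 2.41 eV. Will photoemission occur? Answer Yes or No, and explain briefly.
Yes

For photoemission, the photon energy must exceed the work function.

Photon energy: E = hc/λ = 4.9103 eV
Work function: φ = 2.41 eV

Since E_photon (4.9103 eV) > φ (2.41 eV), photoemission WILL occur.
The threshold wavelength is λ₀ = hc/φ = 514.5 nm.
Since 252.5 nm < 514.5 nm, the light has sufficient energy.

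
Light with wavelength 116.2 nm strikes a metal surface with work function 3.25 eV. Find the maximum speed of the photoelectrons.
1.6156e+06 m/s

First, find the maximum kinetic energy:
E_photon = hc/λ = 10.6699 eV
KE_max = E_photon - φ = 10.6699 - 3.25 = 7.4199 eV

Convert to Joules: KE_max = 7.4199 × 1.602×10⁻¹⁹ J = 1.1888e-18 J

Then use KE = ½mv² to find velocity:
v = √(2·KE/m) = √(2 × 1.1888e-18 J / 9.109e-31 kg)
v = 1.6156e+06 m/s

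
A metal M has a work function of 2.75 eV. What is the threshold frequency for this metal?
6.6495e+14 Hz

The threshold frequency is when the photon energy equals the work function:
hf₀ = φ

Solving for f₀:
f₀ = φ/h = (2.75 eV × 1.602×10⁻¹⁹ J/eV) / (6.626×10⁻³⁴ J·s)
f₀ = 6.6495e+14 Hz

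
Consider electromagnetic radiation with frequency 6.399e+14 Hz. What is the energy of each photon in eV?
2.6464 eV

Using E = hf:

E = hf = (6.626×10⁻³⁴ J·s)(6.399e+14 Hz)
E = 2.6464 eV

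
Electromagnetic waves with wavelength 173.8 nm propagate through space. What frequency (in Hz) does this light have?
1.7249e+15 Hz

Using the wave equation: c = fλ

Solving for frequency:
f = c/λ = (3×10⁸ m/s) / (173.8×10⁻⁹ m)
f = 1.7249e+15 Hz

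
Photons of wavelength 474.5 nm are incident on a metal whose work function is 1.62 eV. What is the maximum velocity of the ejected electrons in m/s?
5.9100e+05 m/s

First, find the maximum kinetic energy:
E_photon = hc/λ = 2.6129 eV
KE_max = E_photon - φ = 2.6129 - 1.62 = 0.9929 eV

Convert to Joules: KE_max = 0.9929 × 1.602×10⁻¹⁹ J = 1.5909e-19 J

Then use KE = ½mv² to find velocity:
v = √(2·KE/m) = √(2 × 1.5909e-19 J / 9.109e-31 kg)
v = 5.9100e+05 m/s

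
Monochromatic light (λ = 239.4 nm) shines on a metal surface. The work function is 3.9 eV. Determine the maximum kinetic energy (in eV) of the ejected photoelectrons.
1.2790 eV

Using Einstein's photoelectric equation: KE_max = hf - φ = hc/λ - φ

First, calculate the photon energy:
E_photon = hc/λ = (6.626×10⁻³⁴ J·s)(3×10⁸ m/s) / (239.4×10⁻⁹ m)
E_photon = 5.1790 eV

Then, the maximum kinetic energy:
KE_max = E_photon - φ = 5.1790 eV - 3.9 eV = 1.2790 eV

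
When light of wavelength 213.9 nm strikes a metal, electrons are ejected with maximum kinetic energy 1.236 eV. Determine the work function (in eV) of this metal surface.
4.56 eV

From Einstein's photoelectric equation: KE_max = hf - φ = hc/λ - φ

Rearranging for φ:
φ = hc/λ - KE_max

Calculate photon energy:
E_photon = hc/λ = 5.7964 eV

Therefore:
φ = 5.7964 - 1.236 = 4.56 eV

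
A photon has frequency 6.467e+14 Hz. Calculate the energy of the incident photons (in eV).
2.6745 eV

Using E = hf:

E = hf = (6.626×10⁻³⁴ J·s)(6.467e+14 Hz)
E = 2.6745 eV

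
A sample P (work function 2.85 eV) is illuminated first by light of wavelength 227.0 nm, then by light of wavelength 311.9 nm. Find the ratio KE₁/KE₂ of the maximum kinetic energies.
2.3214

Using Einstein's equation: KE_max = hc/λ - φ

For λ₁ = 227.0 nm:
E₁ = hc/λ₁ = 5.4619 eV
KE₁ = E₁ - φ = 5.4619 - 2.85 = 2.6119 eV

For λ₂ = 311.9 nm:
E₂ = hc/λ₂ = 3.9751 eV
KE₂ = E₂ - φ = 3.9751 - 2.85 = 1.1251 eV

Ratio: KE₁/KE₂ = 2.6119/1.1251 = 2.3214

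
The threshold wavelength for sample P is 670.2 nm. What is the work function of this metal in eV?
1.85 eV

At the threshold wavelength, photon energy equals work function:
φ = hc/λ₀

Calculating:
φ = (6.626×10⁻³⁴ J·s)(3×10⁸ m/s) / (670.2×10⁻⁹ m)
φ = 1.85 eV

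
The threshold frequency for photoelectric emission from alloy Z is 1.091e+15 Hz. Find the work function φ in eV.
4.51 eV

At the threshold frequency, photon energy equals work function:
φ = hf₀

Calculating:
φ = (6.626×10⁻³⁴ J·s)(1.091e+15 Hz)
φ = 4.51 eV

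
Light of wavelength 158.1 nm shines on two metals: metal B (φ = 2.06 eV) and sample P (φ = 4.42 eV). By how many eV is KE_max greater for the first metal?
2.3600 eV

Using KE_max = hc/λ - φ for each metal:

Photon energy: E = hc/λ = 7.8421 eV

For metal B (φ₁ = 2.06 eV):
KE₁ = E - φ₁ = 7.8421 - 2.06 = 5.7821 eV

For sample P (φ₂ = 4.42 eV):
KE₂ = E - φ₂ = 7.8421 - 4.42 = 3.4221 eV

Difference:
ΔKE = KE₁ - KE₂ = 5.7821 - 3.4221 = 2.3600 eV

Note: The difference equals the difference in work functions: 4.42 - 2.06 = 2.36 eV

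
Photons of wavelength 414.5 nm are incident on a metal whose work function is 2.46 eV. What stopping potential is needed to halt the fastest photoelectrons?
0.5312 V

The stopping potential V_s satisfies: eV_s = KE_max

First, find KE_max using Einstein's equation:
E_photon = hc/λ = 2.9912 eV
KE_max = E_photon - φ = 2.9912 - 2.46 = 0.5312 eV

Since eV_s = KE_max:
V_s = KE_max/e = 0.5312 V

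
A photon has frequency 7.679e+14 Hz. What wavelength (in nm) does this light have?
390.41 nm

Using the wave equation: c = fλ

Solving for wavelength:
λ = c/f = (3×10⁸ m/s) / (7.679e+14 Hz)
λ = 390.41 nm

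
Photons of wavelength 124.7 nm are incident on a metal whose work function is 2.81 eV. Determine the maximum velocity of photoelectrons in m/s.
1.5840e+06 m/s

First, find the maximum kinetic energy:
E_photon = hc/λ = 9.9426 eV
KE_max = E_photon - φ = 9.9426 - 2.81 = 7.1326 eV

Convert to Joules: KE_max = 7.1326 × 1.602×10⁻¹⁹ J = 1.1428e-18 J

Then use KE = ½mv² to find velocity:
v = √(2·KE/m) = √(2 × 1.1428e-18 J / 9.109e-31 kg)
v = 1.5840e+06 m/s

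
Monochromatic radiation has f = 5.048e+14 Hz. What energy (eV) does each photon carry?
2.0877 eV

Using E = hf:

E = hf = (6.626×10⁻³⁴ J·s)(5.048e+14 Hz)
E = 2.0877 eV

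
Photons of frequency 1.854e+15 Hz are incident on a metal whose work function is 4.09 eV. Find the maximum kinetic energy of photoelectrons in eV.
3.5775 eV

Using Einstein's photoelectric equation: KE_max = hf - φ

First, calculate the photon energy:
E_photon = hf = (6.626×10⁻³⁴ J·s)(1.854e+15 Hz)
E_photon = 7.6675 eV

Then, the maximum kinetic energy:
KE_max = E_photon - φ = 7.6675 eV - 4.09 eV = 3.5775 eV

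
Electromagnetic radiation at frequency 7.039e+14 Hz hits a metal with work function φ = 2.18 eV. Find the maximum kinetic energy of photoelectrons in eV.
0.7311 eV

Using Einstein's photoelectric equation: KE_max = hf - φ

First, calculate the photon energy:
E_photon = hf = (6.626×10⁻³⁴ J·s)(7.039e+14 Hz)
E_photon = 2.9111 eV

Then, the maximum kinetic energy:
KE_max = E_photon - φ = 2.9111 eV - 2.18 eV = 0.7311 eV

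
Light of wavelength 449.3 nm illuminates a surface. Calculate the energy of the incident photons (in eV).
2.7595 eV

Using E = hf = hc/λ:

E = hc/λ = (6.626×10⁻³⁴ J·s)(3×10⁸ m/s) / (449.3×10⁻⁹ m)
E = 2.7595 eV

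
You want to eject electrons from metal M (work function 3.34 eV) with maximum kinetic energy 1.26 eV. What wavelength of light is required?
269.53 nm

From Einstein's equation: KE_max = hc/λ - φ

Rearranging for λ:
hc/λ = KE_max + φ
λ = hc/(KE_max + φ)

Required photon energy:
E_photon = KE_max + φ = 1.26 + 3.34 = 4.60 eV

Required wavelength:
λ = hc/E_photon = (6.626×10⁻³⁴)(3×10⁸) / (4.60 × 1.602×10⁻¹⁹)
λ = 269.53 nm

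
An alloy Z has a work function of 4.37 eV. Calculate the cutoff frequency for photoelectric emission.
1.0567e+15 Hz

The threshold frequency is when the photon energy equals the work function:
hf₀ = φ

Solving for f₀:
f₀ = φ/h = (4.37 eV × 1.602×10⁻¹⁹ J/eV) / (6.626×10⁻³⁴ J·s)
f₀ = 1.0567e+15 Hz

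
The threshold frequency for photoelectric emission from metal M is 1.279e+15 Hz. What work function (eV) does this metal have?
5.29 eV

At the threshold frequency, photon energy equals work function:
φ = hf₀

Calculating:
φ = (6.626×10⁻³⁴ J·s)(1.279e+15 Hz)
φ = 5.29 eV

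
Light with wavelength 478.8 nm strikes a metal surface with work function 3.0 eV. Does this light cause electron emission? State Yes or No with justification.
No

For photoemission, the photon energy must exceed the work function.

Photon energy: E = hc/λ = 2.5895 eV
Work function: φ = 3.0 eV

Since E_photon (2.5895 eV) < φ (3.0 eV), photoemission will NOT occur.
The threshold wavelength is λ₀ = hc/φ = 413.3 nm.
Since 478.8 nm > 413.3 nm, the photons lack sufficient energy.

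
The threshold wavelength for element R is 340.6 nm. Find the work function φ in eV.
3.64 eV

At the threshold wavelength, photon energy equals work function:
φ = hc/λ₀

Calculating:
φ = (6.626×10⁻³⁴ J·s)(3×10⁸ m/s) / (340.6×10⁻⁹ m)
φ = 3.64 eV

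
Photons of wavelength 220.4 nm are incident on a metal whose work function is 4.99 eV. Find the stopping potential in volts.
0.6354 V

The stopping potential V_s satisfies: eV_s = KE_max

First, find KE_max using Einstein's equation:
E_photon = hc/λ = 5.6254 eV
KE_max = E_photon - φ = 5.6254 - 4.99 = 0.6354 eV

Since eV_s = KE_max:
V_s = KE_max/e = 0.6354 V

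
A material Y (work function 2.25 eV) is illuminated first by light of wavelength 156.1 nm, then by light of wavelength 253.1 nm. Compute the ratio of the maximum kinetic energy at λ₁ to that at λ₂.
2.1493

Using Einstein's equation: KE_max = hc/λ - φ

For λ₁ = 156.1 nm:
E₁ = hc/λ₁ = 7.9426 eV
KE₁ = E₁ - φ = 7.9426 - 2.25 = 5.6926 eV

For λ₂ = 253.1 nm:
E₂ = hc/λ₂ = 4.8986 eV
KE₂ = E₂ - φ = 4.8986 - 2.25 = 2.6486 eV

Ratio: KE₁/KE₂ = 5.6926/2.6486 = 2.1493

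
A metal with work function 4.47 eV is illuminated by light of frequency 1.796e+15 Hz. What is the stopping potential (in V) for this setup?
2.9577 V

The stopping potential V_s satisfies: eV_s = KE_max

First, find KE_max using Einstein's equation:
E_photon = hf = (6.626×10⁻³⁴ J·s)(1.796e+15 Hz) = 7.4277 eV
KE_max = E_photon - φ = 7.4277 - 4.47 = 2.9577 eV

Since eV_s = KE_max:
V_s = KE_max/e = 2.9577 V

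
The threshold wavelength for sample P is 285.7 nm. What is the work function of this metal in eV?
4.34 eV

At the threshold wavelength, photon energy equals work function:
φ = hc/λ₀

Calculating:
φ = (6.626×10⁻³⁴ J·s)(3×10⁸ m/s) / (285.7×10⁻⁹ m)
φ = 4.34 eV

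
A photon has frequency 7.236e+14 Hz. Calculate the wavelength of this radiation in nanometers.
414.31 nm

Using the wave equation: c = fλ

Solving for wavelength:
λ = c/f = (3×10⁸ m/s) / (7.236e+14 Hz)
λ = 414.31 nm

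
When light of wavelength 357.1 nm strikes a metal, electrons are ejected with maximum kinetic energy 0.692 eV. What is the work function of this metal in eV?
2.78 eV

From Einstein's photoelectric equation: KE_max = hf - φ = hc/λ - φ

Rearranging for φ:
φ = hc/λ - KE_max

Calculate photon energy:
E_photon = hc/λ = 3.4720 eV

Therefore:
φ = 3.4720 - 0.692 = 2.78 eV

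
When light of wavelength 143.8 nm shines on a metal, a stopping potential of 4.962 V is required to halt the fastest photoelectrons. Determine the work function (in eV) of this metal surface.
3.66 eV

The stopping potential gives the maximum kinetic energy: KE_max = eV_s = 4.962 eV

From Einstein's photoelectric equation: KE_max = hc/λ - φ
Rearranging: φ = hc/λ - KE_max

Calculate photon energy:
E_photon = hc/λ = (6.626×10⁻³⁴ J·s)(3×10⁸ m/s) / (143.8×10⁻⁹ m) = 8.6220 eV

Therefore:
φ = 8.6220 - 4.962 = 3.66 eV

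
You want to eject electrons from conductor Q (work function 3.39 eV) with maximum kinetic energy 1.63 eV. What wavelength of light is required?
246.98 nm

From Einstein's equation: KE_max = hc/λ - φ

Rearranging for λ:
hc/λ = KE_max + φ
λ = hc/(KE_max + φ)

Required photon energy:
E_photon = KE_max + φ = 1.63 + 3.39 = 5.02 eV

Required wavelength:
λ = hc/E_photon = (6.626×10⁻³⁴)(3×10⁸) / (5.02 × 1.602×10⁻¹⁹)
λ = 246.98 nm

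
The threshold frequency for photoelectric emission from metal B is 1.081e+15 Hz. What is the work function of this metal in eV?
4.47 eV

At the threshold frequency, photon energy equals work function:
φ = hf₀

Calculating:
φ = (6.626×10⁻³⁴ J·s)(1.081e+15 Hz)
φ = 4.47 eV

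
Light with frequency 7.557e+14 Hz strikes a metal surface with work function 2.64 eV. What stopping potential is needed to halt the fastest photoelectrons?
0.4853 V

The stopping potential V_s satisfies: eV_s = KE_max

First, find KE_max using Einstein's equation:
E_photon = hf = (6.626×10⁻³⁴ J·s)(7.557e+14 Hz) = 3.1253 eV
KE_max = E_photon - φ = 3.1253 - 2.64 = 0.4853 eV

Since eV_s = KE_max:
V_s = KE_max/e = 0.4853 V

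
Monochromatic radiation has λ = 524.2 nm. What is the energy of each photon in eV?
2.3652 eV

Using E = hf = hc/λ:

E = hc/λ = (6.626×10⁻³⁴ J·s)(3×10⁸ m/s) / (524.2×10⁻⁹ m)
E = 2.3652 eV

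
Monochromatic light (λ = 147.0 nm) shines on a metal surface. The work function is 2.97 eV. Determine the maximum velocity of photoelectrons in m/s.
1.3864e+06 m/s

First, find the maximum kinetic energy:
E_photon = hc/λ = 8.4343 eV
KE_max = E_photon - φ = 8.4343 - 2.97 = 5.4643 eV

Convert to Joules: KE_max = 5.4643 × 1.602×10⁻¹⁹ J = 8.7548e-19 J

Then use KE = ½mv² to find velocity:
v = √(2·KE/m) = √(2 × 8.7548e-19 J / 9.109e-31 kg)
v = 1.3864e+06 m/s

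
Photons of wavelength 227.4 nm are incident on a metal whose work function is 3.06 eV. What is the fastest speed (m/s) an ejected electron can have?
9.1734e+05 m/s

First, find the maximum kinetic energy:
E_photon = hc/λ = 5.4523 eV
KE_max = E_photon - φ = 5.4523 - 3.06 = 2.3923 eV

Convert to Joules: KE_max = 2.3923 × 1.602×10⁻¹⁹ J = 3.8328e-19 J

Then use KE = ½mv² to find velocity:
v = √(2·KE/m) = √(2 × 3.8328e-19 J / 9.109e-31 kg)
v = 9.1734e+05 m/s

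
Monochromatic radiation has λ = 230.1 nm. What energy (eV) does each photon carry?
5.3883 eV

Using E = hf = hc/λ:

E = hc/λ = (6.626×10⁻³⁴ J·s)(3×10⁸ m/s) / (230.1×10⁻⁹ m)
E = 5.3883 eV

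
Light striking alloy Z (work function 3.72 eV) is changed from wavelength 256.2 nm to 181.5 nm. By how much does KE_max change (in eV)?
1.9917 eV

Using Einstein's equation: KE_max = hc/λ - φ

For λ₁ = 256.2 nm:
KE₁ = hc/λ₁ - φ = 4.8394 - 3.72 = 1.1194 eV

For λ₂ = 181.5 nm:
KE₂ = hc/λ₂ - φ = 6.8311 - 3.72 = 3.1111 eV

Change in KE:
ΔKE = KE₂ - KE₁ = 3.1111 - 1.1194 = 1.9917 eV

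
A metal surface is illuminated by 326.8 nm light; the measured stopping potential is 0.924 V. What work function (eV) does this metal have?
2.87 eV

The stopping potential gives the maximum kinetic energy: KE_max = eV_s = 0.924 eV

From Einstein's photoelectric equation: KE_max = hc/λ - φ
Rearranging: φ = hc/λ - KE_max

Calculate photon energy:
E_photon = hc/λ = (6.626×10⁻³⁴ J·s)(3×10⁸ m/s) / (326.8×10⁻⁹ m) = 3.7939 eV

Therefore:
φ = 3.7939 - 0.924 = 2.87 eV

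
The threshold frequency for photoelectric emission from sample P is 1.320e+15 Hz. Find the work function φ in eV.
5.46 eV

At the threshold frequency, photon energy equals work function:
φ = hf₀

Calculating:
φ = (6.626×10⁻³⁴ J·s)(1.320e+15 Hz)
φ = 5.46 eV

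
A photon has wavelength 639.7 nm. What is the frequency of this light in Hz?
4.6865e+14 Hz

Using the wave equation: c = fλ

Solving for frequency:
f = c/λ = (3×10⁸ m/s) / (639.7×10⁻⁹ m)
f = 4.6865e+14 Hz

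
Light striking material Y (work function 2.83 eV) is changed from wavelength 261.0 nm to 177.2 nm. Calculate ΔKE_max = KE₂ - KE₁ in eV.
2.2465 eV

Using Einstein's equation: KE_max = hc/λ - φ

For λ₁ = 261.0 nm:
KE₁ = hc/λ₁ - φ = 4.7504 - 2.83 = 1.9204 eV

For λ₂ = 177.2 nm:
KE₂ = hc/λ₂ - φ = 6.9969 - 2.83 = 4.1669 eV

Change in KE:
ΔKE = KE₂ - KE₁ = 4.1669 - 1.9204 = 2.2465 eV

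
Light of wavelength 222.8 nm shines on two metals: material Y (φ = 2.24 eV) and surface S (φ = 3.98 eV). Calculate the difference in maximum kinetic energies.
1.7400 eV

Using KE_max = hc/λ - φ for each metal:

Photon energy: E = hc/λ = 5.5648 eV

For material Y (φ₁ = 2.24 eV):
KE₁ = E - φ₁ = 5.5648 - 2.24 = 3.3248 eV

For surface S (φ₂ = 3.98 eV):
KE₂ = E - φ₂ = 5.5648 - 3.98 = 1.5848 eV

Difference:
ΔKE = KE₁ - KE₂ = 3.3248 - 1.5848 = 1.7400 eV

Note: The difference equals the difference in work functions: 3.98 - 2.24 = 1.74 eV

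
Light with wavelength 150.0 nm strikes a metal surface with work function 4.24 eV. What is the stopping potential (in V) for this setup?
4.0256 V

The stopping potential V_s satisfies: eV_s = KE_max

First, find KE_max using Einstein's equation:
E_photon = hc/λ = 8.2656 eV
KE_max = E_photon - φ = 8.2656 - 4.24 = 4.0256 eV

Since eV_s = KE_max:
V_s = KE_max/e = 4.0256 V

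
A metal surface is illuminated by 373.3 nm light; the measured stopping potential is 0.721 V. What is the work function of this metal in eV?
2.60 eV

The stopping potential gives the maximum kinetic energy: KE_max = eV_s = 0.721 eV

From Einstein's photoelectric equation: KE_max = hc/λ - φ
Rearranging: φ = hc/λ - KE_max

Calculate photon energy:
E_photon = hc/λ = (6.626×10⁻³⁴ J·s)(3×10⁸ m/s) / (373.3×10⁻⁹ m) = 3.3213 eV

Therefore:
φ = 3.3213 - 0.721 = 2.60 eV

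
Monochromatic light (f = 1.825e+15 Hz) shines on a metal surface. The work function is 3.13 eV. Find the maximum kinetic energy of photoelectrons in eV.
4.4176 eV

Using Einstein's photoelectric equation: KE_max = hf - φ

First, calculate the photon energy:
E_photon = hf = (6.626×10⁻³⁴ J·s)(1.825e+15 Hz)
E_photon = 7.5476 eV

Then, the maximum kinetic energy:
KE_max = E_photon - φ = 7.5476 eV - 3.13 eV = 4.4176 eV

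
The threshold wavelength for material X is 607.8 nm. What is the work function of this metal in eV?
2.04 eV

At the threshold wavelength, photon energy equals work function:
φ = hc/λ₀

Calculating:
φ = (6.626×10⁻³⁴ J·s)(3×10⁸ m/s) / (607.8×10⁻⁹ m)
φ = 2.04 eV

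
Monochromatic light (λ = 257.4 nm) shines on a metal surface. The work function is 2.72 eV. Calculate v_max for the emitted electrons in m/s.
8.5882e+05 m/s

First, find the maximum kinetic energy:
E_photon = hc/λ = 4.8168 eV
KE_max = E_photon - φ = 4.8168 - 2.72 = 2.0968 eV

Convert to Joules: KE_max = 2.0968 × 1.602×10⁻¹⁹ J = 3.3594e-19 J

Then use KE = ½mv² to find velocity:
v = √(2·KE/m) = √(2 × 3.3594e-19 J / 9.109e-31 kg)
v = 8.5882e+05 m/s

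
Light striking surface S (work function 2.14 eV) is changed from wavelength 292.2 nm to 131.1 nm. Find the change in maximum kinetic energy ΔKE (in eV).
5.2141 eV

Using Einstein's equation: KE_max = hc/λ - φ

For λ₁ = 292.2 nm:
KE₁ = hc/λ₁ - φ = 4.2431 - 2.14 = 2.1031 eV

For λ₂ = 131.1 nm:
KE₂ = hc/λ₂ - φ = 9.4572 - 2.14 = 7.3172 eV

Change in KE:
ΔKE = KE₂ - KE₁ = 7.3172 - 2.1031 = 5.2141 eV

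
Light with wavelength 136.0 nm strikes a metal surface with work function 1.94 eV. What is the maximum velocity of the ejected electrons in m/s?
1.5888e+06 m/s

First, find the maximum kinetic energy:
E_photon = hc/λ = 9.1165 eV
KE_max = E_photon - φ = 9.1165 - 1.94 = 7.1765 eV

Convert to Joules: KE_max = 7.1765 × 1.602×10⁻¹⁹ J = 1.1498e-18 J

Then use KE = ½mv² to find velocity:
v = √(2·KE/m) = √(2 × 1.1498e-18 J / 9.109e-31 kg)
v = 1.5888e+06 m/s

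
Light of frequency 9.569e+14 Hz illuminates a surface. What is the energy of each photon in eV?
3.9574 eV

Using E = hf:

E = hf = (6.626×10⁻³⁴ J·s)(9.569e+14 Hz)
E = 3.9574 eV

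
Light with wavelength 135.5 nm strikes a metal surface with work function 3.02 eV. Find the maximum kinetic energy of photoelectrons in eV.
6.1301 eV

Using Einstein's photoelectric equation: KE_max = hf - φ = hc/λ - φ

First, calculate the photon energy:
E_photon = hc/λ = (6.626×10⁻³⁴ J·s)(3×10⁸ m/s) / (135.5×10⁻⁹ m)
E_photon = 9.1501 eV

Then, the maximum kinetic energy:
KE_max = E_photon - φ = 9.1501 eV - 3.02 eV = 6.1301 eV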